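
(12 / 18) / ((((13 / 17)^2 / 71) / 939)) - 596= 75409.29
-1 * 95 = -95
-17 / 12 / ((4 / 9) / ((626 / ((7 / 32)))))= -63852 / 7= -9121.71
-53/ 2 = -26.50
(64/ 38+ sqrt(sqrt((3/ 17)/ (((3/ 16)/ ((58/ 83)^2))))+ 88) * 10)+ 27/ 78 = 1003/ 494+ 20 * sqrt(81838 * sqrt(17)+ 43800262)/ 1411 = 96.20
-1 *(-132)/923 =132/923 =0.14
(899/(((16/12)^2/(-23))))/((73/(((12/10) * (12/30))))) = -558279/7300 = -76.48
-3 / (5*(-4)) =3 / 20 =0.15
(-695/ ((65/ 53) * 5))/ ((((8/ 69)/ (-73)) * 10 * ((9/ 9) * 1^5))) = 37107579/ 5200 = 7136.07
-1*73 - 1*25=-98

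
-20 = -20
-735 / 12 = -245 / 4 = -61.25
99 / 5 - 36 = -81 / 5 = -16.20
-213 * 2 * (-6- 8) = 5964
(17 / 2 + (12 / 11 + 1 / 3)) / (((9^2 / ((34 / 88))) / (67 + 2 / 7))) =1748195 / 548856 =3.19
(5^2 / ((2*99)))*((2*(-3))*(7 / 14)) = -25 / 66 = -0.38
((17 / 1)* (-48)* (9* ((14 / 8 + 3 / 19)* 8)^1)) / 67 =-1673.02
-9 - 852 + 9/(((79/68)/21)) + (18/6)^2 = -54456/79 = -689.32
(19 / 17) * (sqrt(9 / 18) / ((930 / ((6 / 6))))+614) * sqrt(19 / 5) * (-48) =76 * sqrt(95) * (-1142040 - sqrt(2)) / 13175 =-64210.58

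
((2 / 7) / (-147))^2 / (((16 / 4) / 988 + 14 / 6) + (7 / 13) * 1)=988 / 752130057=0.00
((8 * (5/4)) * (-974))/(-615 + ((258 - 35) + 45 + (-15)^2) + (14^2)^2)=-4870/19147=-0.25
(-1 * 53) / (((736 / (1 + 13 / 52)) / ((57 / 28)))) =-15105 / 82432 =-0.18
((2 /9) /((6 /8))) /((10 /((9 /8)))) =1 /30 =0.03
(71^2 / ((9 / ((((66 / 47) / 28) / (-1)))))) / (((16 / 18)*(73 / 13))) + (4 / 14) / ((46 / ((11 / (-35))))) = -1741488001 / 309338960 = -5.63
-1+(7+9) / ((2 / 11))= 87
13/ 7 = 1.86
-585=-585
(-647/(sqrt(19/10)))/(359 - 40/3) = -1941 * sqrt(190)/19703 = -1.36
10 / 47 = 0.21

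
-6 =-6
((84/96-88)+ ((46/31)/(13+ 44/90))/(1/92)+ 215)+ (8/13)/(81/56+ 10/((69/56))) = 9982843254639/72308010632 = 138.06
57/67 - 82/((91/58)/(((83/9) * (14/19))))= -52769521/148941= -354.30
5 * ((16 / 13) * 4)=320 / 13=24.62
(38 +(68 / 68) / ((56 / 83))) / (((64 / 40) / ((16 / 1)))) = 11055 / 28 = 394.82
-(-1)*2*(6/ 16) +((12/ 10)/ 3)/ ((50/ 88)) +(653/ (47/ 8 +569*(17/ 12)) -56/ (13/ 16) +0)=-66.66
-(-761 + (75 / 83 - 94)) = 70890 / 83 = 854.10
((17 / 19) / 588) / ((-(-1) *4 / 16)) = 17 / 2793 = 0.01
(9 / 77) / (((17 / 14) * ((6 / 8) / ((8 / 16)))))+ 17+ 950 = 180841 / 187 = 967.06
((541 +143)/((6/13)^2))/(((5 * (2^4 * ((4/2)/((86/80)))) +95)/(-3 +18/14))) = -552292/24465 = -22.57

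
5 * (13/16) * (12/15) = 13/4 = 3.25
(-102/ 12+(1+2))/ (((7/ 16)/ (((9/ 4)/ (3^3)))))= -22/ 21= -1.05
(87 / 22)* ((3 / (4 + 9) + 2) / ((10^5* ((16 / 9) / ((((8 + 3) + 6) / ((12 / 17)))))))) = 2187441 / 1830400000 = 0.00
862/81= 10.64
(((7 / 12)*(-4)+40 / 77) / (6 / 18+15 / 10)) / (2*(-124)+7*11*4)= -0.02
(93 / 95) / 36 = 31 / 1140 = 0.03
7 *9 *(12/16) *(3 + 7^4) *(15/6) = 567945/2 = 283972.50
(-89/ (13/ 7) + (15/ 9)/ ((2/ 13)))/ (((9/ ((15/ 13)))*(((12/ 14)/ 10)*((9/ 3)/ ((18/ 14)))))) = -72325/ 3042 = -23.78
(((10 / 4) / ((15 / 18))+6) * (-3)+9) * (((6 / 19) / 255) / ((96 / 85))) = -3 / 152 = -0.02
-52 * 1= -52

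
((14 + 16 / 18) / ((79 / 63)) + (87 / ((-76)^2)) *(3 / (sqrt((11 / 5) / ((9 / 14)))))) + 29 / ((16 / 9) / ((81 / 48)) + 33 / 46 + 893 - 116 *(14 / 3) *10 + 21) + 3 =783 *sqrt(770) / 889504 + 59046050977 / 3971626487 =14.89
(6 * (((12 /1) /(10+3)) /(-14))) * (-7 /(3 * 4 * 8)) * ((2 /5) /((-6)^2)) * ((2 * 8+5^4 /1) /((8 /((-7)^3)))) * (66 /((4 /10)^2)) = -12092465 /3328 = -3633.55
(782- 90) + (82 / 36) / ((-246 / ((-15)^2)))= 8279 / 12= 689.92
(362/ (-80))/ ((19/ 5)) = -181/ 152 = -1.19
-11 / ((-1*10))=1.10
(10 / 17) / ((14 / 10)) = 50 / 119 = 0.42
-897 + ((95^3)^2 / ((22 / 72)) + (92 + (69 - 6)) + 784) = 26463308062962 / 11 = 2405755278451.09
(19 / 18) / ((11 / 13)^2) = 1.47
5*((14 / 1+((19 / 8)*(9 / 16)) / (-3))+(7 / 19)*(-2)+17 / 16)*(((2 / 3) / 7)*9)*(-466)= -117980715 / 4256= -27721.03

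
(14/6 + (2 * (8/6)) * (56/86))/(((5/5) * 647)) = 175/27821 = 0.01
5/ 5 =1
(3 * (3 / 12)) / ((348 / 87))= 3 / 16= 0.19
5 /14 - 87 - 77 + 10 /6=-6803 /42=-161.98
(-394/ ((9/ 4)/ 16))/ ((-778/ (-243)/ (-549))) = 186888384/ 389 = 480432.86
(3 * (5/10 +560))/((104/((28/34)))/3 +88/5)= 28.17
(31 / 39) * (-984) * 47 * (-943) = 450655928 / 13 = 34665840.62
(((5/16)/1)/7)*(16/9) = 5/63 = 0.08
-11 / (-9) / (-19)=-11 / 171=-0.06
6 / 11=0.55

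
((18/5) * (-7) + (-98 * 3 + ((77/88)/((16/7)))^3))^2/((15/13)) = 145584881150845817317/1649267441664000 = 88272.45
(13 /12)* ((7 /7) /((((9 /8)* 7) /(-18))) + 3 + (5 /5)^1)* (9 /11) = 117 /77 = 1.52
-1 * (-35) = 35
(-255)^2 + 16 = 65041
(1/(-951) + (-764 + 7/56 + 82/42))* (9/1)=-121731021/17752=-6857.31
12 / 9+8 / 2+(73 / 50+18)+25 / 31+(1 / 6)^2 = 715009 / 27900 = 25.63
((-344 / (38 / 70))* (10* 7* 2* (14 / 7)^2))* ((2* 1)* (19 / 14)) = -963200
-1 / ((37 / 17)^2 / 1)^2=-83521 / 1874161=-0.04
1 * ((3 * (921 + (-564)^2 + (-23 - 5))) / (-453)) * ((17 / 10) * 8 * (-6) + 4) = 123767732 / 755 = 163930.77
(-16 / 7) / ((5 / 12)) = -192 / 35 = -5.49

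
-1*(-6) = 6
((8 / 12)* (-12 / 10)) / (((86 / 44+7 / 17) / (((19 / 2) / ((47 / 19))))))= -270028 / 207975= -1.30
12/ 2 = 6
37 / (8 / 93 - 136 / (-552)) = 26381 / 237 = 111.31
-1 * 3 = -3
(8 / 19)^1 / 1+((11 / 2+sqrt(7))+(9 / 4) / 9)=sqrt(7)+469 / 76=8.82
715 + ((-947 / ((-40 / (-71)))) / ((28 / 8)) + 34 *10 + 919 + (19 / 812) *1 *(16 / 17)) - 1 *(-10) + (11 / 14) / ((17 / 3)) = 103798929 / 69020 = 1503.90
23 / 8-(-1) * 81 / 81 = 31 / 8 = 3.88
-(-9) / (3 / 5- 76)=-45 / 377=-0.12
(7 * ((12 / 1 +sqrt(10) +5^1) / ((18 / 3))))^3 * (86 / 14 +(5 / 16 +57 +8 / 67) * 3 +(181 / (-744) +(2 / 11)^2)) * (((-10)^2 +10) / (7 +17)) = 3233728801805285 * sqrt(10) / 2842532352 +1817820181630565 / 258412032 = 10632058.53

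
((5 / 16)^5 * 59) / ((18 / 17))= 3134375 / 18874368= 0.17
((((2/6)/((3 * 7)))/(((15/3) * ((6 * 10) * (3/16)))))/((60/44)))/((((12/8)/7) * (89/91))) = 8008/8110125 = 0.00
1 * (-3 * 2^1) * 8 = -48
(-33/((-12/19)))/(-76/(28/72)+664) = 1463/13120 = 0.11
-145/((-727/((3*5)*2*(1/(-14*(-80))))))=435/81424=0.01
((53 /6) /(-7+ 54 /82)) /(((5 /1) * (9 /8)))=-2173 /8775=-0.25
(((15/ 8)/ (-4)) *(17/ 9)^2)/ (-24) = 1445/ 20736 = 0.07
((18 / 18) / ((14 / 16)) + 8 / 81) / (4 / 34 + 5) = 11968 / 49329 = 0.24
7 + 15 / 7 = 64 / 7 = 9.14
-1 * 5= -5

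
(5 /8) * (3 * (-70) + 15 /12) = -4175 /32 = -130.47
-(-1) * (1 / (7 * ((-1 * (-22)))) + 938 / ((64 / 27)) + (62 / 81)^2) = 6406886203 / 16166304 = 396.31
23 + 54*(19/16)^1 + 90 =1417/8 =177.12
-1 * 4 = -4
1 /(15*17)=1 /255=0.00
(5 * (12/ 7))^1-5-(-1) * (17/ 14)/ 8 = 417/ 112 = 3.72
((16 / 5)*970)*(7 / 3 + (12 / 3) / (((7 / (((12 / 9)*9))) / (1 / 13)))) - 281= 2347511 / 273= 8598.94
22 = 22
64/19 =3.37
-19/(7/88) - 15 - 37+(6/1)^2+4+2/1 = -1742/7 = -248.86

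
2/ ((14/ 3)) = 3/ 7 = 0.43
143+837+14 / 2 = 987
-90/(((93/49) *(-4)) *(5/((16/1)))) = 1176/31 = 37.94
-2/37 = -0.05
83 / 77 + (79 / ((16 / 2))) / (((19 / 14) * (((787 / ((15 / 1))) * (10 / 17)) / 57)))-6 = 4128709 / 484792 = 8.52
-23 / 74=-0.31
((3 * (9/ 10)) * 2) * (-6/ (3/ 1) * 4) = -216/ 5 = -43.20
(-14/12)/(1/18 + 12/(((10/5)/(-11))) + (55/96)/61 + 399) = -20496/5851285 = -0.00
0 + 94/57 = 94/57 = 1.65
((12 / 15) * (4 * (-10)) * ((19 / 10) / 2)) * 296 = -44992 / 5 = -8998.40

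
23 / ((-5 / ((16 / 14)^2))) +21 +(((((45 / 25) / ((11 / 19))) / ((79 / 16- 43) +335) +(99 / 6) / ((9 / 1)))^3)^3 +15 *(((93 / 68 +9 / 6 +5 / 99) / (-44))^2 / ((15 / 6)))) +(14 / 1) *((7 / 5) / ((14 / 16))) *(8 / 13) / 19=52459647278336418649106318237720884604931564662629378439757029377 / 200208083669467508568481777392547276292479191755844201000000000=262.03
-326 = -326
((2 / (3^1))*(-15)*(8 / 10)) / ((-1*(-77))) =-8 / 77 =-0.10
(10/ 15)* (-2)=-4/ 3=-1.33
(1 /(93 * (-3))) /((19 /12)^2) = -16 /11191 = -0.00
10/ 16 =5/ 8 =0.62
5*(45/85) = 45/17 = 2.65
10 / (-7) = -10 / 7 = -1.43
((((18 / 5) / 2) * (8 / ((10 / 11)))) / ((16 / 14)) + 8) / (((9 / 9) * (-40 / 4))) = -1093 / 500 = -2.19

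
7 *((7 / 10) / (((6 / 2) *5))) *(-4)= -98 / 75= -1.31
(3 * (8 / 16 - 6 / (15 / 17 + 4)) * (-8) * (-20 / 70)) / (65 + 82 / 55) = -53240 / 708239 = -0.08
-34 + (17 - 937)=-954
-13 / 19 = -0.68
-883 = -883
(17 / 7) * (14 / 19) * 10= 340 / 19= 17.89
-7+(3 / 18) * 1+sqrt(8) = -41 / 6+2 * sqrt(2) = -4.00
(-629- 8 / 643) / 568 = -404455 / 365224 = -1.11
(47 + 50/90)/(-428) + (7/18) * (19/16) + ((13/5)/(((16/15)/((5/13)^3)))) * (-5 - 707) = -4788931/48672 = -98.39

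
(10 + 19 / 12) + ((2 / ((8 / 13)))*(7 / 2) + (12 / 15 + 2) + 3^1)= 3451 / 120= 28.76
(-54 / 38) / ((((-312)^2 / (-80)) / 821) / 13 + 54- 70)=110835 / 1256812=0.09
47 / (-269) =-47 / 269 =-0.17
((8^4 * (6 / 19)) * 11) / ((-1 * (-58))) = 135168 / 551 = 245.31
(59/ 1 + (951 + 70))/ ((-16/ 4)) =-270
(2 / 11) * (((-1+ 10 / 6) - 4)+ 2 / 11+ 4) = 56 / 363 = 0.15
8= 8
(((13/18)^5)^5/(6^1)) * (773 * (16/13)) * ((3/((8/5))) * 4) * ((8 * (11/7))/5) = 4615434950493272470096875354583/5269394202393804140856468307968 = 0.88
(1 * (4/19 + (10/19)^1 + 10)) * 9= 1836/19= 96.63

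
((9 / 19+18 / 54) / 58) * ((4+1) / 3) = 0.02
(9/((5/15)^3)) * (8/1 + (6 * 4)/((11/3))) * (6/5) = 46656/11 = 4241.45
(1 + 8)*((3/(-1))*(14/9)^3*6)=-5488/9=-609.78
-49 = -49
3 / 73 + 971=70886 / 73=971.04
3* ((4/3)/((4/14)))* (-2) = -28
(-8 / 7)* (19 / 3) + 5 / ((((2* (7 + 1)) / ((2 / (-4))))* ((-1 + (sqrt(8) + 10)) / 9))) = -363577 / 49056 + 45* sqrt(2) / 1168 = -7.36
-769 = -769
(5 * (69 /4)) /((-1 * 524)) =-345 /2096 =-0.16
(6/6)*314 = 314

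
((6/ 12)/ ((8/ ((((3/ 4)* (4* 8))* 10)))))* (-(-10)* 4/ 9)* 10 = 2000/ 3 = 666.67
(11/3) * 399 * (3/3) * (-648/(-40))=118503/5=23700.60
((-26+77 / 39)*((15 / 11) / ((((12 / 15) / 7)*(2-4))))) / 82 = 163975 / 93808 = 1.75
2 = 2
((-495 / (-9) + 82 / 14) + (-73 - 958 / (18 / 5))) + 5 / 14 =-35015 / 126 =-277.90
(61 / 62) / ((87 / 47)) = 2867 / 5394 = 0.53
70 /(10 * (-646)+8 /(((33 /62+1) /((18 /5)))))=-16625 /1529786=-0.01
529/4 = 132.25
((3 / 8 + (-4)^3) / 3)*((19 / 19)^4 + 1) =-509 / 12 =-42.42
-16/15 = -1.07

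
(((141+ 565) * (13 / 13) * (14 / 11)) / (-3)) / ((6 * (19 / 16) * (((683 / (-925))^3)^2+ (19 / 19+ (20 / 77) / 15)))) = -173356912876847656250000 / 4863615707806789484049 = -35.64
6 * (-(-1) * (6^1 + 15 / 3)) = 66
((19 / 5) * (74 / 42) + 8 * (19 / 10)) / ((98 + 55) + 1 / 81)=62073 / 433790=0.14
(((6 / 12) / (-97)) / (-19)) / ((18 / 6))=0.00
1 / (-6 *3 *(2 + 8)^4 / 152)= -19 / 22500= -0.00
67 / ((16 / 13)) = 54.44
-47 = -47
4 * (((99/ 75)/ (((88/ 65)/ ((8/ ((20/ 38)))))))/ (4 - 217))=-494/ 1775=-0.28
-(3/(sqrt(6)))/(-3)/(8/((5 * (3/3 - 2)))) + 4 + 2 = 6 - 5 * sqrt(6)/48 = 5.74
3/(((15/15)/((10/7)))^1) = 30/7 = 4.29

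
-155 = -155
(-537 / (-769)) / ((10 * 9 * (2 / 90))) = 537 / 1538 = 0.35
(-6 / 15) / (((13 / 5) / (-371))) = 742 / 13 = 57.08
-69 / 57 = -23 / 19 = -1.21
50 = 50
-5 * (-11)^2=-605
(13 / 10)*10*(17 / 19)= 221 / 19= 11.63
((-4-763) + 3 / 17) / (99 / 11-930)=0.83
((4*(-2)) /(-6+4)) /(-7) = -4 /7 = -0.57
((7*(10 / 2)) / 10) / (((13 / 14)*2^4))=49 / 208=0.24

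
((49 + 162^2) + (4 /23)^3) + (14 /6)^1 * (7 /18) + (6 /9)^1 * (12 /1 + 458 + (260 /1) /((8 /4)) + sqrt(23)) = 2 * sqrt(23) /3 + 17538381113 /657018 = 26697.11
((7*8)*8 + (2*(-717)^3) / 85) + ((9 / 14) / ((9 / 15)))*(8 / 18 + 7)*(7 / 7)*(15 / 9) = -92882716421 / 10710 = -8672522.54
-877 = -877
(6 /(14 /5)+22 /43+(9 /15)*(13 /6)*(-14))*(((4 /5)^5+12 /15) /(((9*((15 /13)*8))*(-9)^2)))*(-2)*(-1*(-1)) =267954388 /51428671875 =0.01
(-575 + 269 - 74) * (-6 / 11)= 2280 / 11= 207.27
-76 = -76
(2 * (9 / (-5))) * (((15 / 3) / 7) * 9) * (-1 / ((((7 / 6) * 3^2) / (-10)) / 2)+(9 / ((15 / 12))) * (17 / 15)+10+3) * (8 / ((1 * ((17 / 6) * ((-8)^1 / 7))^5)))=27250372107 / 2271771200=12.00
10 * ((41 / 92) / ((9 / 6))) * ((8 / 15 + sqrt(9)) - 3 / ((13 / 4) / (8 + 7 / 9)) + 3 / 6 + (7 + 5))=42271 / 1794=23.56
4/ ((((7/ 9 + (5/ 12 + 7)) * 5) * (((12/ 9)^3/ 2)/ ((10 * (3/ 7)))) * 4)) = 0.09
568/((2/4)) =1136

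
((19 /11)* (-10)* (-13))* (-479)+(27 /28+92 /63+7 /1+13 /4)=-107544.60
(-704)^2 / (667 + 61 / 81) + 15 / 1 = 5119527 / 6761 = 757.21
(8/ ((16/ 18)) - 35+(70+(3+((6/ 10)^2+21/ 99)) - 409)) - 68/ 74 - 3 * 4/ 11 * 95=-465.98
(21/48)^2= 49/256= 0.19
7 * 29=203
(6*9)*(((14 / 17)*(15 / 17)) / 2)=5670 / 289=19.62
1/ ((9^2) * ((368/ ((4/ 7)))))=1/ 52164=0.00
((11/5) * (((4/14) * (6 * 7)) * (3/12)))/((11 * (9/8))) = 8/15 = 0.53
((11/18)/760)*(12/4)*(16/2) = 11/570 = 0.02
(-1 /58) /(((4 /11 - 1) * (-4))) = -0.01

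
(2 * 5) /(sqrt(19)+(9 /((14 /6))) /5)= -4725 /11273+6125 * sqrt(19) /11273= 1.95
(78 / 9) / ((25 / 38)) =988 / 75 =13.17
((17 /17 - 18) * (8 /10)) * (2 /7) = -136 /35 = -3.89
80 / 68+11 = 207 / 17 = 12.18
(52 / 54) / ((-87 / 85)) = -2210 / 2349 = -0.94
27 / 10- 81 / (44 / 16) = -2943 / 110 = -26.75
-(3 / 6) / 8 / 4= -1 / 64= -0.02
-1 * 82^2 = -6724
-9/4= -2.25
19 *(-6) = -114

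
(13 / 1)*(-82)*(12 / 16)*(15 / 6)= -7995 / 4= -1998.75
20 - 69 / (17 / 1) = 271 / 17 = 15.94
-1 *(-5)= 5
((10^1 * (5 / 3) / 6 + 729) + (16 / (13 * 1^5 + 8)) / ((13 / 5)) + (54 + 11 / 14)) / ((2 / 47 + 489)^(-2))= 680923728005975 / 3618342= 188186668.92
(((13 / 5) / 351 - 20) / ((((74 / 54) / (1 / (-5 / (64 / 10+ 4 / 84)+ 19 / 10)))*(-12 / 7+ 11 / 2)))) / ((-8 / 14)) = 89533927 / 14929093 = 6.00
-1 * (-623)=623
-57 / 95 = -3 / 5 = -0.60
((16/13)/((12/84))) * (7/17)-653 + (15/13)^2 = -1862052/2873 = -648.12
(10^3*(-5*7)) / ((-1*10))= 3500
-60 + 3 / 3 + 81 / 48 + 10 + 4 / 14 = -5267 / 112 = -47.03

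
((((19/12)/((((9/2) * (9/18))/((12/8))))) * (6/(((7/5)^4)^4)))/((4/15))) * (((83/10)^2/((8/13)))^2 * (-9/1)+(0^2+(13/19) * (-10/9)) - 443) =-12347.58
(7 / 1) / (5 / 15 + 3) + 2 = 41 / 10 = 4.10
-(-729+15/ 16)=11649/ 16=728.06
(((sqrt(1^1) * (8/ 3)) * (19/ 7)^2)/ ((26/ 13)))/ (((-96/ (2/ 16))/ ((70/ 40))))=-361/ 16128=-0.02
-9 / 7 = -1.29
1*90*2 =180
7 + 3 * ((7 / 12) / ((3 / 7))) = 133 / 12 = 11.08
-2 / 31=-0.06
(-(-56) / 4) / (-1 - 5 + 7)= 14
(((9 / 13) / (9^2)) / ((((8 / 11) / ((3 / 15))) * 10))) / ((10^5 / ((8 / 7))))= 11 / 4095000000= 0.00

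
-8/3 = -2.67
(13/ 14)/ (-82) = -13/ 1148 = -0.01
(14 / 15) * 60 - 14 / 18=497 / 9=55.22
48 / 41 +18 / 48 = 507 / 328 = 1.55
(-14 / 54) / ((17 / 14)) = -98 / 459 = -0.21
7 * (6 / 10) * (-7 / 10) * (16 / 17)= -1176 / 425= -2.77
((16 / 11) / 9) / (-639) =-16 / 63261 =-0.00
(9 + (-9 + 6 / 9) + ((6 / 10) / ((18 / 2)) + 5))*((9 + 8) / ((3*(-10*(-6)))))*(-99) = -8041 / 150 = -53.61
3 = 3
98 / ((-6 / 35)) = -1715 / 3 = -571.67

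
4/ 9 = 0.44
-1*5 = -5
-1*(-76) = 76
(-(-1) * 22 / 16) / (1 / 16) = 22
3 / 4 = 0.75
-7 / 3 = -2.33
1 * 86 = 86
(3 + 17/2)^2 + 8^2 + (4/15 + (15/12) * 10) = 12541/60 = 209.02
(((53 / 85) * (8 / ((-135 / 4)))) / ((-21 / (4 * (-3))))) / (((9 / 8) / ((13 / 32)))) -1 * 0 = -22048 / 722925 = -0.03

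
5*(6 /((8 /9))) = 33.75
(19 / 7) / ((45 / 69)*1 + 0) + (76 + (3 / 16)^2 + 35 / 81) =58517419 / 725760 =80.63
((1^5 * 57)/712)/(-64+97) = 19/7832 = 0.00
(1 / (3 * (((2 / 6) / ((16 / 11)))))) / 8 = 2 / 11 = 0.18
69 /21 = 23 /7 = 3.29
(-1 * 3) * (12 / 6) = -6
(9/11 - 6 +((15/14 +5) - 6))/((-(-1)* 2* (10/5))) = -1.28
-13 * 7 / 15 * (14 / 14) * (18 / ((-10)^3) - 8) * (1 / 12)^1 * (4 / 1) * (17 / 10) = 6201923 / 225000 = 27.56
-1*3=-3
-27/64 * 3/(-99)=9/704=0.01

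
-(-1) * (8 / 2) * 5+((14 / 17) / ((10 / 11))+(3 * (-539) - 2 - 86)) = -143148 / 85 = -1684.09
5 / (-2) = -5 / 2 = -2.50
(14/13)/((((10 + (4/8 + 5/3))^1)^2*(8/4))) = 252/69277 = 0.00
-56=-56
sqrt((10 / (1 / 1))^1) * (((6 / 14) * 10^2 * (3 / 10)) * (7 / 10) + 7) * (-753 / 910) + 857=857 - 6024 * sqrt(10) / 455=815.13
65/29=2.24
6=6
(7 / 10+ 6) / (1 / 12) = 402 / 5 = 80.40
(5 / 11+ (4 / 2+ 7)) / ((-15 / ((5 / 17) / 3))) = -104 / 1683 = -0.06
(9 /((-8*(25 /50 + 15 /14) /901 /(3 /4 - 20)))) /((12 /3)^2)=397341 /512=776.06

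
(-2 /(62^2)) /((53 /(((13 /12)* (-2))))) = 0.00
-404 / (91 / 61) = -24644 / 91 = -270.81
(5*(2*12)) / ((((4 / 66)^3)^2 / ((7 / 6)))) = 45201378915 / 16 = 2825086182.19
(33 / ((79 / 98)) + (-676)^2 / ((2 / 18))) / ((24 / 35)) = 1895326825 / 316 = 5997869.70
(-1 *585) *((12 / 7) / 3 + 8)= -35100 / 7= -5014.29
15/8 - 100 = -785/8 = -98.12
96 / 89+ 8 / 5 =1192 / 445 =2.68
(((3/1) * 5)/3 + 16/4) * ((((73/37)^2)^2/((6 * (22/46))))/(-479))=-1959478629/19749908618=-0.10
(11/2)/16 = 11/32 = 0.34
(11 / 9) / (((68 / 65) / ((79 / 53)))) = 56485 / 32436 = 1.74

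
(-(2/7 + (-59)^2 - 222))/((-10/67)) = 305721/14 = 21837.21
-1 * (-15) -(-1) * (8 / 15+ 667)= 10238 / 15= 682.53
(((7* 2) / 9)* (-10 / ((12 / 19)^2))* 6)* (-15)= 3509.72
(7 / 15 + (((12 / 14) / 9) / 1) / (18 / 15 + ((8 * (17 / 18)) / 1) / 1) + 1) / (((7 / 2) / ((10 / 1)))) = 122252 / 28959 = 4.22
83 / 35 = 2.37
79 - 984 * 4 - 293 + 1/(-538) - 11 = -2238619/538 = -4161.00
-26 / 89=-0.29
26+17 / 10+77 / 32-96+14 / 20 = -10431 / 160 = -65.19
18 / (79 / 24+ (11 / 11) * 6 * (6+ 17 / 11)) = 4752 / 12821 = 0.37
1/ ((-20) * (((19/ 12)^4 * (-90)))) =288/ 3258025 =0.00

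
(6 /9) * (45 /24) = 5 /4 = 1.25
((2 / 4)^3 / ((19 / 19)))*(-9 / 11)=-9 / 88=-0.10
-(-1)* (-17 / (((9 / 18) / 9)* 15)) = -102 / 5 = -20.40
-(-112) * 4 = 448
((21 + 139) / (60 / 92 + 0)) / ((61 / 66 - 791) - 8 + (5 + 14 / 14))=-16192 / 52277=-0.31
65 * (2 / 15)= 26 / 3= 8.67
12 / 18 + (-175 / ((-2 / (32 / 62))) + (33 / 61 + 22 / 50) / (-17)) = 6491366 / 141825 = 45.77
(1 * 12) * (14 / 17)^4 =5.52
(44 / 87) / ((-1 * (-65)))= 44 / 5655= 0.01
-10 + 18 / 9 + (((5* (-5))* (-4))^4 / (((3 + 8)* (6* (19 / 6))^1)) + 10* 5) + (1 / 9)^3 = 72906399371 / 152361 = 478510.90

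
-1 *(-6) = 6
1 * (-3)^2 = 9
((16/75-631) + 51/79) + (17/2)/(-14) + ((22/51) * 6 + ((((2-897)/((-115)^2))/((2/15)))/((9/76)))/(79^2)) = -24679000792217/39287719100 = -628.16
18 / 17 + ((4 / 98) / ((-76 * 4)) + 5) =767127 / 126616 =6.06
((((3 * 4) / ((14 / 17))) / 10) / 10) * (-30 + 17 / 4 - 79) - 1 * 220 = -329369 / 1400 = -235.26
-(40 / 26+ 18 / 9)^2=-2116 / 169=-12.52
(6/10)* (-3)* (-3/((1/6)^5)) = 209952/5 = 41990.40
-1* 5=-5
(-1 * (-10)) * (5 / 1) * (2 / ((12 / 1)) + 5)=775 / 3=258.33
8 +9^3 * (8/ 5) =5872/ 5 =1174.40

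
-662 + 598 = -64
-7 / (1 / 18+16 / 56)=-882 / 43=-20.51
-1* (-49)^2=-2401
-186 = -186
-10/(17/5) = -50/17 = -2.94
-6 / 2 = -3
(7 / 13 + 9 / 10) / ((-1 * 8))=-187 / 1040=-0.18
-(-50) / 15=10 / 3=3.33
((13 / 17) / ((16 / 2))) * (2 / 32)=13 / 2176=0.01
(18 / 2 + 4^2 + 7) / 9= 32 / 9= 3.56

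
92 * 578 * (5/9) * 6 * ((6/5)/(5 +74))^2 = 1276224/31205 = 40.90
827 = 827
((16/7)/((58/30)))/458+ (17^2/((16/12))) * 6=120912927/92974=1300.50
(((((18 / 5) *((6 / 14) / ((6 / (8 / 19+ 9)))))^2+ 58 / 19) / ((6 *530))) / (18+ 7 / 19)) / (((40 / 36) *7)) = 11835813 / 602724745000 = 0.00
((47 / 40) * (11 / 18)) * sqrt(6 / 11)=47 * sqrt(66) / 720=0.53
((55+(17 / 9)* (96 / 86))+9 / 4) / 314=30629 / 162024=0.19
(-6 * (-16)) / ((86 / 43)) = 48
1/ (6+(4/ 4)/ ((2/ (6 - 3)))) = 0.13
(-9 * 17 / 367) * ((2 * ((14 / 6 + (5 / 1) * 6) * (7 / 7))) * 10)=-98940 / 367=-269.59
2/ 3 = 0.67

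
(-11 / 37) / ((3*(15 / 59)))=-649 / 1665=-0.39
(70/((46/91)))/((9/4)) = 12740/207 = 61.55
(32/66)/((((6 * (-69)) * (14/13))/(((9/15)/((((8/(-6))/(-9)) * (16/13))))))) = -507/141680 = -0.00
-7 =-7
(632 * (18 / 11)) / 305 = 11376 / 3355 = 3.39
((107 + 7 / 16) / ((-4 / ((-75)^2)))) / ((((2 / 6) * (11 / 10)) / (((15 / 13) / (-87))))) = 725203125 / 132704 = 5464.82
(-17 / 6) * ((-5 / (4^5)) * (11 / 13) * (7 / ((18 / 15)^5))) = 20453125 / 621084672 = 0.03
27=27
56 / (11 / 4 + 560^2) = 224 / 1254411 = 0.00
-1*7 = -7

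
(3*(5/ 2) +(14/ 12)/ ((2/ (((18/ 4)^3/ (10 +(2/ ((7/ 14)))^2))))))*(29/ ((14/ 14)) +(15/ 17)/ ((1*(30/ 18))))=1993191/ 7072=281.84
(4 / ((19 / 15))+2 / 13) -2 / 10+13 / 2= 23741 / 2470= 9.61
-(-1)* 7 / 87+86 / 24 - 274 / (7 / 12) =-378433 / 812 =-466.05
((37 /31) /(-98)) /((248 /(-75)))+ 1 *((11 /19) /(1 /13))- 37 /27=2380736567 /386506512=6.16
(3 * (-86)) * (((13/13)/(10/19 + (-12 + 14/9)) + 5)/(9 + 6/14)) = -2501009/18656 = -134.06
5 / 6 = 0.83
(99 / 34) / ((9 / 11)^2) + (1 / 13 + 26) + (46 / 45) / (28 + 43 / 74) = 1281470843 / 42067350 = 30.46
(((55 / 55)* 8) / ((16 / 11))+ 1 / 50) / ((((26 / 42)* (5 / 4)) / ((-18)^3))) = -41602.80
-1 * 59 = -59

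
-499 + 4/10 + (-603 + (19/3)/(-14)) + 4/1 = -1098.05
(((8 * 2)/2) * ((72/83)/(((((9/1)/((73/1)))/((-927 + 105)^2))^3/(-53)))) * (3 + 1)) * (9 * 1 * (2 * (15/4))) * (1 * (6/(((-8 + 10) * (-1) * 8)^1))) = 6130377940901852542202510.00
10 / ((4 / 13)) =65 / 2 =32.50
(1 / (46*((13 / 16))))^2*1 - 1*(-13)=1162277 / 89401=13.00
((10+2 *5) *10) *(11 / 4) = 550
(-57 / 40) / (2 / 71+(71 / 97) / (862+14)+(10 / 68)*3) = -1461497157 / 482223350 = -3.03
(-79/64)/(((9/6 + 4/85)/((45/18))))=-33575/16832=-1.99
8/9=0.89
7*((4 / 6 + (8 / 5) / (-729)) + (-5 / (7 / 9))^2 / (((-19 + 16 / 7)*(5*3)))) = 165727 / 47385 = 3.50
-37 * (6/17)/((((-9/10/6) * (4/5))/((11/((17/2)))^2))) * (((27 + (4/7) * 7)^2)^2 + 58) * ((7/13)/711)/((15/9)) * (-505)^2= 295258175308481000/15136953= 19505786620.89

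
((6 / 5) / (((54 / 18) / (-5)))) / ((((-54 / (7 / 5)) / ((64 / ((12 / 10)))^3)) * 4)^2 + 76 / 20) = -1027604480000 / 1952449043441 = -0.53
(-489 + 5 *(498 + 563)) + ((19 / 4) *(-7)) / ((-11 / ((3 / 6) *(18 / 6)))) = 424207 / 88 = 4820.53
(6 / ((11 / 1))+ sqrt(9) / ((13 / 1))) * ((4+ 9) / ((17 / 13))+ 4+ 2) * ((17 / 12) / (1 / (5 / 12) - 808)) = -0.02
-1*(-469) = 469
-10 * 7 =-70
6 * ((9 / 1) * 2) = 108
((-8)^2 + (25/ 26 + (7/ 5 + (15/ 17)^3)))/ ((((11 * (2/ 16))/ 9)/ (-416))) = -49332327552/ 270215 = -182566.95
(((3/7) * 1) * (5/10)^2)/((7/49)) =3/4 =0.75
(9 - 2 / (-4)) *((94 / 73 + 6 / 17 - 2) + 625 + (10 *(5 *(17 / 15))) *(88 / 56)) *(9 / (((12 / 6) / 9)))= 9541507077 / 34748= 274591.55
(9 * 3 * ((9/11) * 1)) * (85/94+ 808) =18476991/1034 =17869.43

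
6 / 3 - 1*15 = -13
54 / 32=27 / 16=1.69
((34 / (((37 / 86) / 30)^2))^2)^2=2623453167904502409986457600000000 / 3512479453921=746894950510223571282.64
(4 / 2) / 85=2 / 85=0.02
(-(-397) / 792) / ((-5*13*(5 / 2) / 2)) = -397 / 64350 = -0.01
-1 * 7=-7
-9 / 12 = -3 / 4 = -0.75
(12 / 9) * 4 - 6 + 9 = 25 / 3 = 8.33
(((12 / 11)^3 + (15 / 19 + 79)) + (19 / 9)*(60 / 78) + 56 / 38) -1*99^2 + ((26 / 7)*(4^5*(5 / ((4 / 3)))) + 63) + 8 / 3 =4611.71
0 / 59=0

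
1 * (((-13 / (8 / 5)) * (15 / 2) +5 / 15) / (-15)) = 2909 / 720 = 4.04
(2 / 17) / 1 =2 / 17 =0.12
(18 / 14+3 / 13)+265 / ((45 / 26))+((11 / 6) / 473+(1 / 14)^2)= 154.64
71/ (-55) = -1.29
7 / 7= 1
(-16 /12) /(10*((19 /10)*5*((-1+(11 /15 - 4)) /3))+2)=6 /599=0.01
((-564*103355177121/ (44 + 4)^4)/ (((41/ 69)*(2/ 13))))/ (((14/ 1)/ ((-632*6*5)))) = 27319898576769435/ 167936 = 162680417401.69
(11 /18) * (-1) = -11 /18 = -0.61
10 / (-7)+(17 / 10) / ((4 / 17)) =1623 / 280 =5.80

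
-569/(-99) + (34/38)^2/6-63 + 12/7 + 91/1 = 17809909/500346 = 35.60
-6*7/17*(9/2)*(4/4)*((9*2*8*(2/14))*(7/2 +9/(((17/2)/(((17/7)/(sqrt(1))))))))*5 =-48600/7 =-6942.86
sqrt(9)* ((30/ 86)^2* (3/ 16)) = 2025/ 29584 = 0.07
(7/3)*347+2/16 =19435/24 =809.79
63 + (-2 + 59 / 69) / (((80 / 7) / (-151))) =78.13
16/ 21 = 0.76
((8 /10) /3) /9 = 4 /135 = 0.03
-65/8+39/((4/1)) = 1.62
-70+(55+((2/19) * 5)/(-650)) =-18526/1235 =-15.00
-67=-67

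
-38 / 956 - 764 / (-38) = 182235 / 9082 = 20.07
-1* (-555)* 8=4440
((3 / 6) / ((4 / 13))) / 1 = 13 / 8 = 1.62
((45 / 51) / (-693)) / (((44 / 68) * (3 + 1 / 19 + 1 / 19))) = -95 / 149919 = -0.00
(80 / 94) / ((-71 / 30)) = -1200 / 3337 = -0.36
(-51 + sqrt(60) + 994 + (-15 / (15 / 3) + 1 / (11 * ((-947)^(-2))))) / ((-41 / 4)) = -3628596 / 451 - 8 * sqrt(15) / 41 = -8046.42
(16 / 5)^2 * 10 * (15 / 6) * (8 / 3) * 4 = 8192 / 3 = 2730.67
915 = 915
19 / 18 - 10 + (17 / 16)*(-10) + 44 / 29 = -37693 / 2088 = -18.05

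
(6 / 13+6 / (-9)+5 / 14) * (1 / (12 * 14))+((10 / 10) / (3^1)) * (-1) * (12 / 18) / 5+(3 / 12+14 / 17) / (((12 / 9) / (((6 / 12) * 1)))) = 5598689 / 15593760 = 0.36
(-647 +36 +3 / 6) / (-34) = 1221 / 68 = 17.96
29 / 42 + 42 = 42.69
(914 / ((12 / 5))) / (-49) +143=39757 / 294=135.23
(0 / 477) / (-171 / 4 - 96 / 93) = 0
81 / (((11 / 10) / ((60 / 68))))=12150 / 187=64.97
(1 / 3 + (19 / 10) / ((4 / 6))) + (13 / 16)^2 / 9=37517 / 11520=3.26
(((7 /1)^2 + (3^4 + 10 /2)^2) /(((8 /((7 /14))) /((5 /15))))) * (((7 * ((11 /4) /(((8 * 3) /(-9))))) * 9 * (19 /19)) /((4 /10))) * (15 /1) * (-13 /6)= 818750.06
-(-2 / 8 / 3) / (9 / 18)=1 / 6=0.17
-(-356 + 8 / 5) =1772 / 5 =354.40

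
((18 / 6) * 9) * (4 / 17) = 108 / 17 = 6.35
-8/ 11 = -0.73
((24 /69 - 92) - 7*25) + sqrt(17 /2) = -6133 /23 + sqrt(34) /2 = -263.74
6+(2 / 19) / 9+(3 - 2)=1199 / 171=7.01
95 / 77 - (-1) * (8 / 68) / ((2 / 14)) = 2693 / 1309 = 2.06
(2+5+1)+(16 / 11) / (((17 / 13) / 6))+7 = 4053 / 187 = 21.67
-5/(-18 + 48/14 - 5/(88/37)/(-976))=3006080/8759281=0.34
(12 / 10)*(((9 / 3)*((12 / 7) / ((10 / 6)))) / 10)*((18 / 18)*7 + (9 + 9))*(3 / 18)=54 / 35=1.54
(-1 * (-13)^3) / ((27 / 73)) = 160381 / 27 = 5940.04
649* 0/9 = 0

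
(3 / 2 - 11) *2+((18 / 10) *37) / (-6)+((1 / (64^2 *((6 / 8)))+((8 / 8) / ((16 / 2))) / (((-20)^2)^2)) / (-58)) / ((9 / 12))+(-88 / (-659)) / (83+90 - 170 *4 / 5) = -122580714263899 / 4072936320000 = -30.10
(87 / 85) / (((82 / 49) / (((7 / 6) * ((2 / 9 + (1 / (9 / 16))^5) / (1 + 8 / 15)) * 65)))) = 343223075195 / 631076346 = 543.87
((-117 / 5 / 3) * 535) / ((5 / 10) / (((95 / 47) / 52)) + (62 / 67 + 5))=-8853715 / 39863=-222.10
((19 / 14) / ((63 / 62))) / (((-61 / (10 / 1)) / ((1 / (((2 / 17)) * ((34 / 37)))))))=-108965 / 53802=-2.03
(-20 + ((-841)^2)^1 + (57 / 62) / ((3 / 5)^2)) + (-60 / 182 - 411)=11964180745 / 16926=706852.22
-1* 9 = -9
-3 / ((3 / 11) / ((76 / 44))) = -19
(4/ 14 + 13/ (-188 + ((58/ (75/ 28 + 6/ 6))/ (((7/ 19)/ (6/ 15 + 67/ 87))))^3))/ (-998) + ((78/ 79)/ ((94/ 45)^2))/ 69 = 5543899962104445560519/ 1852314017540214163974808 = 0.00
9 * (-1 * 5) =-45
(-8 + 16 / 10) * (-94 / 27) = 22.28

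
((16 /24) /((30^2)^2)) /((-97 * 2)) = -1 /235710000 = -0.00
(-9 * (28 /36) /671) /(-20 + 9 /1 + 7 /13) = 91 /91256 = 0.00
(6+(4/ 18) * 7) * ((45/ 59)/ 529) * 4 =1360/ 31211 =0.04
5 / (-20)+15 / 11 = 49 / 44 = 1.11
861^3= 638277381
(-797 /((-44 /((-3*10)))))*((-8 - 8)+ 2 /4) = 370605 /44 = 8422.84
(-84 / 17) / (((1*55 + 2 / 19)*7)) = -76 / 5933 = -0.01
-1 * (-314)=314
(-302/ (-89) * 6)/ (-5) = -1812/ 445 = -4.07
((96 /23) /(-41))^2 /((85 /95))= 175104 /15117233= 0.01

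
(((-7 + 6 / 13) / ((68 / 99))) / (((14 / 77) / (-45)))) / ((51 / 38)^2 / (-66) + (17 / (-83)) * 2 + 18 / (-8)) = -80758524825 / 92101711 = -876.84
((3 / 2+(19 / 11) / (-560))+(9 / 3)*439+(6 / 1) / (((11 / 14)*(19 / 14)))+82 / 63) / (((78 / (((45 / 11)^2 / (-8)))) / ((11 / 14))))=-20942249865 / 749805056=-27.93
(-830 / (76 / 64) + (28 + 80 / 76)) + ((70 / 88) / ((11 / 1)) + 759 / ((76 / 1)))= -1516962 / 2299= -659.84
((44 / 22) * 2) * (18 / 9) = 8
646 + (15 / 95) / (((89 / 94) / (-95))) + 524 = 102720 / 89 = 1154.16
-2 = -2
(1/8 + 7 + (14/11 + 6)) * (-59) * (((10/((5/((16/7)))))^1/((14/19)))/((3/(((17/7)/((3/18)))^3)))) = -143546776272/26411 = -5435113.26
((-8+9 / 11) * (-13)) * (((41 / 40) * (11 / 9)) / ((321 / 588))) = 2063243 / 9630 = 214.25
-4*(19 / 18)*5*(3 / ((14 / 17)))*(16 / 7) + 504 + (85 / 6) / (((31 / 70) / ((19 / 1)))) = 4265413 / 4557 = 936.01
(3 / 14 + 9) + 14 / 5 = 841 / 70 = 12.01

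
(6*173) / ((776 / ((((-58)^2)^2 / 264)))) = 122359613 / 2134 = 57338.15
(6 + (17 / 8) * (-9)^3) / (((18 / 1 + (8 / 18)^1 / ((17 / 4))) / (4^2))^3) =-565946471232 / 531348325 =-1065.11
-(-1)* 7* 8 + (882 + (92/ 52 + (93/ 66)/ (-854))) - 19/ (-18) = 2068113655/ 2198196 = 940.82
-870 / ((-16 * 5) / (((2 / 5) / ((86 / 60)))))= 3.03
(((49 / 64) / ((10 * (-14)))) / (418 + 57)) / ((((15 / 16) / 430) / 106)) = -15953 / 28500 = -0.56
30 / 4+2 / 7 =7.79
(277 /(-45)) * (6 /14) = -2.64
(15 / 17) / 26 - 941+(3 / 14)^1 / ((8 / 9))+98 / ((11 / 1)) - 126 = -288013651 / 272272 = -1057.82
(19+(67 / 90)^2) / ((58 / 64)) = 1267112 / 58725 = 21.58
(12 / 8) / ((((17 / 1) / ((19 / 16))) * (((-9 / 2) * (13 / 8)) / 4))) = -38 / 663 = -0.06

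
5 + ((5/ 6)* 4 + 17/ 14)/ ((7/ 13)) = 3953/ 294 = 13.45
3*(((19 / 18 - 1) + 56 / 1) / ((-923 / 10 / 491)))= -2477095 / 2769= -894.58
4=4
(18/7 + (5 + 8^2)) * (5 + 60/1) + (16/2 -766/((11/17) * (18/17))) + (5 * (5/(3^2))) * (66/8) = 9882205/2772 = 3565.01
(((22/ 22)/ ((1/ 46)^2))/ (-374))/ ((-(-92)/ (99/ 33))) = -69/ 374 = -0.18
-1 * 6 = -6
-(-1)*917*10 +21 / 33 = 100877 / 11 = 9170.64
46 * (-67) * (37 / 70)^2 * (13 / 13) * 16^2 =-270032512 / 1225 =-220434.70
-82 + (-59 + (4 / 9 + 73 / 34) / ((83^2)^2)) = -2047636717073 / 14522246226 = -141.00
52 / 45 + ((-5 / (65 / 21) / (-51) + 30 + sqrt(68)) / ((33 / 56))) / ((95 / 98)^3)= 105413504*sqrt(17) / 28293375 + 1071120636772 / 18758507625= 72.46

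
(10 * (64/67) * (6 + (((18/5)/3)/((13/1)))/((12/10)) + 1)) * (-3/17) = -176640/14807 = -11.93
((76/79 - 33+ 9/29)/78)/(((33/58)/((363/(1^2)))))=-799568/3081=-259.52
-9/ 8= -1.12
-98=-98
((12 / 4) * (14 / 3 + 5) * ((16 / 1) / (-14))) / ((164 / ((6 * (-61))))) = 21228 / 287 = 73.97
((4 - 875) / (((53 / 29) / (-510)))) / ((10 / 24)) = 30917016 / 53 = 583339.92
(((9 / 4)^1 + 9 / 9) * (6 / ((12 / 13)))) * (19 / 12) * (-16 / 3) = -3211 / 18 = -178.39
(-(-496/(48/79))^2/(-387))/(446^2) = 5997601/692824428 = 0.01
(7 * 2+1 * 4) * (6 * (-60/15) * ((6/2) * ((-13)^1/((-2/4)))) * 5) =-168480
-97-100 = -197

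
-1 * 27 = -27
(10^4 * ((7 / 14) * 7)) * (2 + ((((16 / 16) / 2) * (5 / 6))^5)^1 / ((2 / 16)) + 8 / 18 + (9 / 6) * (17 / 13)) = 7972094375 / 50544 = 157725.83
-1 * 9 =-9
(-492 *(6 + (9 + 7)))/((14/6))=-32472/7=-4638.86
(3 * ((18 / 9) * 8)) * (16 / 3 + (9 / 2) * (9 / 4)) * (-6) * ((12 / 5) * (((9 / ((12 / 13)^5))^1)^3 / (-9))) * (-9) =-18989966308227670847 / 733835427840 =-25877690.81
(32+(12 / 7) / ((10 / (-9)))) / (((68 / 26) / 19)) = 131651 / 595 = 221.26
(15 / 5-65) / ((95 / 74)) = -48.29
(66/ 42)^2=2.47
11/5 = 2.20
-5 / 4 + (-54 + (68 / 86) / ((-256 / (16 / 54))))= -1026341 / 18576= -55.25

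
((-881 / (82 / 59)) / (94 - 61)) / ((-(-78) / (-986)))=25625647 / 105534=242.82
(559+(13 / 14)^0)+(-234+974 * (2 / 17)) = 7490 / 17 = 440.59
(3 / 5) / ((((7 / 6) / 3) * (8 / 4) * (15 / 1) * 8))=9 / 1400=0.01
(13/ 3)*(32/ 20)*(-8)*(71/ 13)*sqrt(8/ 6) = -9088*sqrt(3)/ 45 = -349.80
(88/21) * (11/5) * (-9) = -2904/35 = -82.97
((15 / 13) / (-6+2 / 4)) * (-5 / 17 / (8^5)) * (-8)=-75 / 4978688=-0.00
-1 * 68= -68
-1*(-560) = 560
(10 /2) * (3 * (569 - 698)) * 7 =-13545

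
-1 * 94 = -94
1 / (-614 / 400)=-200 / 307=-0.65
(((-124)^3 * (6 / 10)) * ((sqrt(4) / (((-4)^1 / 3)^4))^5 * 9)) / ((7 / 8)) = -2804619440435157 / 2348810240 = -1194059.61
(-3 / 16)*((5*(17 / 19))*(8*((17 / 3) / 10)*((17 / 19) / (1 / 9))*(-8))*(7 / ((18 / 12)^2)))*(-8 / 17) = -129472 / 361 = -358.65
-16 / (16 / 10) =-10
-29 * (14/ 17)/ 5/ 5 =-406/ 425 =-0.96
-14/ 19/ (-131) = 14/ 2489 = 0.01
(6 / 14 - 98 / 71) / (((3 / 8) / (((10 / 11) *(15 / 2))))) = -8600 / 497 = -17.30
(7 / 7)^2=1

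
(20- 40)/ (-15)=4/ 3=1.33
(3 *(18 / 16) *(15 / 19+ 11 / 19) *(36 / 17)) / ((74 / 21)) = 66339 / 23902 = 2.78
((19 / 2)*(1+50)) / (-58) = -969 / 116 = -8.35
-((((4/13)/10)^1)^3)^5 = -0.00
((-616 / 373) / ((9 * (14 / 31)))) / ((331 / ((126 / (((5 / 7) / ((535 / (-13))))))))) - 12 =-4957324 / 1605019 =-3.09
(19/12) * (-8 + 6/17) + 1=-1133/102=-11.11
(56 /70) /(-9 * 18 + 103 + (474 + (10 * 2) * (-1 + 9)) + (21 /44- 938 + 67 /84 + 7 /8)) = -7392 /3334255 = -0.00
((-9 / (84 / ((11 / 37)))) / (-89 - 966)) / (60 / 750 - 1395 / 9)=-55 / 282207436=-0.00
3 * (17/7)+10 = 121/7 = 17.29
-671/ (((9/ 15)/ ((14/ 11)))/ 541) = -2310070/ 3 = -770023.33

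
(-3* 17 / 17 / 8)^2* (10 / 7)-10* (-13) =29165 / 224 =130.20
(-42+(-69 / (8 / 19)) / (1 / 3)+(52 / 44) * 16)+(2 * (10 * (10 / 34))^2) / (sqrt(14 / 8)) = -45295 / 88+10000 * sqrt(7) / 2023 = -501.64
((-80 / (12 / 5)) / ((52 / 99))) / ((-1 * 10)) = 6.35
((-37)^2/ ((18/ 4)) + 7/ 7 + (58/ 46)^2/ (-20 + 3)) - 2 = 24534328/ 80937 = 303.13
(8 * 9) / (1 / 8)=576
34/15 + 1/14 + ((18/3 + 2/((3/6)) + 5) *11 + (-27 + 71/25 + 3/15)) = 150547/1050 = 143.38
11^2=121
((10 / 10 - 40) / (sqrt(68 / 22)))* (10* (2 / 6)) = -65* sqrt(374) / 17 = -73.94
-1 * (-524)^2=-274576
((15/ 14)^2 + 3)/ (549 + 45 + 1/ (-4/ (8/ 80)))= 0.01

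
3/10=0.30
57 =57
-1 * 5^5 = -3125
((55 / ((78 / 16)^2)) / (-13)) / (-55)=64 / 19773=0.00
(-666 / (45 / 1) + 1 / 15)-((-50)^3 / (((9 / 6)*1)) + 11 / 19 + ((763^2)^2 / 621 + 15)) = -32192556271568 / 58995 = -545682791.28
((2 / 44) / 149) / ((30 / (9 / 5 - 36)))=-57 / 163900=-0.00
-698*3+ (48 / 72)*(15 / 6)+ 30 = -6187 / 3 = -2062.33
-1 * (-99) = 99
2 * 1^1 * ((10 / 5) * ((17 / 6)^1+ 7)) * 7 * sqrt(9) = 826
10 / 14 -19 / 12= -73 / 84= -0.87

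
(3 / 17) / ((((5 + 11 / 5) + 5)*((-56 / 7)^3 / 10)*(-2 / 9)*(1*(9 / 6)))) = 225 / 265472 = 0.00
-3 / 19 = -0.16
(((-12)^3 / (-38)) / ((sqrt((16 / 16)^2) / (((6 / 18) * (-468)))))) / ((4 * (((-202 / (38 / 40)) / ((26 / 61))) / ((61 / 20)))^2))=-3381183 / 51005000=-0.07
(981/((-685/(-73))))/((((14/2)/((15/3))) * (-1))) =-71613/959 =-74.67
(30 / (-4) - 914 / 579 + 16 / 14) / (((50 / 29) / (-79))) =147373157 / 405300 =363.61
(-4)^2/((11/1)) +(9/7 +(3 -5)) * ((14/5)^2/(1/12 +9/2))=64/275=0.23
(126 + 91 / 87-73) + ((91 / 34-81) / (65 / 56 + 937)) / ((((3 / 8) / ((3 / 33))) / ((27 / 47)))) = 2170670583590 / 40172049291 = 54.03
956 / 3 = 318.67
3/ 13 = 0.23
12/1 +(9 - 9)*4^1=12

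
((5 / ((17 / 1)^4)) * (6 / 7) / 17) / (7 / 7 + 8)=0.00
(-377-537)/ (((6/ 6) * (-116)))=457/ 58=7.88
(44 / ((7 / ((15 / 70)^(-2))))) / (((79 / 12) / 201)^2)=796384512 / 6241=127605.27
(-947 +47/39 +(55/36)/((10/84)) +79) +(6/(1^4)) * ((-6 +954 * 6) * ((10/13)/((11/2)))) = 1128087/286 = 3944.36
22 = 22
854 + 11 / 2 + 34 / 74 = 63637 / 74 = 859.96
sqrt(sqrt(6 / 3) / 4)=2^(1 / 4) / 2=0.59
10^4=10000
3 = 3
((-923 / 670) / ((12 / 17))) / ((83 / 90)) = -47073 / 22244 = -2.12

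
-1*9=-9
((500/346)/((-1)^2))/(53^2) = 250/485957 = 0.00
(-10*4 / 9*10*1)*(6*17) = -13600 / 3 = -4533.33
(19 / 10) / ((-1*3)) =-19 / 30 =-0.63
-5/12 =-0.42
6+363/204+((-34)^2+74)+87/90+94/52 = 16449743/13260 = 1240.55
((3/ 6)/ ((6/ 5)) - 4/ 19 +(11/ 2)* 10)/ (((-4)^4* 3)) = 12587/ 175104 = 0.07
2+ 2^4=18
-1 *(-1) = 1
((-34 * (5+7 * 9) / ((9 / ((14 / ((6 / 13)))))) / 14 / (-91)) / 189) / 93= 1156 / 3322053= 0.00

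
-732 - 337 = -1069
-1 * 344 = -344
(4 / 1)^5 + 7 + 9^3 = 1760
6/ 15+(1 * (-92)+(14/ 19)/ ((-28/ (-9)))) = -17359/ 190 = -91.36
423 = 423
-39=-39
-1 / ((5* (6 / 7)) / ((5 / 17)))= -7 / 102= -0.07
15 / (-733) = -15 / 733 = -0.02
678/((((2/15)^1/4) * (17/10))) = 203400/17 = 11964.71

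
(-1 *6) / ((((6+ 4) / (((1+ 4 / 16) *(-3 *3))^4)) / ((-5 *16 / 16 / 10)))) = 2460375 / 512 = 4805.42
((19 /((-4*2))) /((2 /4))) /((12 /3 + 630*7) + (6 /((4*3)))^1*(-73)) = -19 /17510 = -0.00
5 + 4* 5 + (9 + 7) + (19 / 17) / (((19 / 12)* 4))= 700 / 17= 41.18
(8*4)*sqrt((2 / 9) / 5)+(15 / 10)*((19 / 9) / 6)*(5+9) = 32*sqrt(10) / 15+133 / 18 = 14.14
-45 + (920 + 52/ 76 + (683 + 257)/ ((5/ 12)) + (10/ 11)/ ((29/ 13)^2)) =550485112/ 175769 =3131.87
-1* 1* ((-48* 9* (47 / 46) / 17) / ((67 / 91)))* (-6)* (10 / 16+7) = -42265314 / 26197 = -1613.36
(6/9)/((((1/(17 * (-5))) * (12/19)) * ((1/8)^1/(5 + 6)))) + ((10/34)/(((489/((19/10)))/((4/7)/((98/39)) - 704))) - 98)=-68384369455/8554077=-7994.36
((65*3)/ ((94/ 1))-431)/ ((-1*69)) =1753/ 282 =6.22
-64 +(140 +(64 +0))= 140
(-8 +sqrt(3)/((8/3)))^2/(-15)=-3.60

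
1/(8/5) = 5/8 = 0.62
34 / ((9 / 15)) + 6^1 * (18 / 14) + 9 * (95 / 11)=32827 / 231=142.11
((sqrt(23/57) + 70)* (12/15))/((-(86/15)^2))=-3150/1849- 15* sqrt(1311)/35131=-1.72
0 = 0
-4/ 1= -4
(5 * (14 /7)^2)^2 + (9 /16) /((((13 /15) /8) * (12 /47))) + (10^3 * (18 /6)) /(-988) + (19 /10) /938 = 1933661211 /4633720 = 417.30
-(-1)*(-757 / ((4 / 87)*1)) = -65859 / 4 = -16464.75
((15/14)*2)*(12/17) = 180/119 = 1.51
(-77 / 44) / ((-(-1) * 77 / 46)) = -23 / 22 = -1.05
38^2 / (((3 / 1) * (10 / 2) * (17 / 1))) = 1444 / 255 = 5.66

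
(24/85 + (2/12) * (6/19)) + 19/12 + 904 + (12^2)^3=57885926617/19380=2986889.92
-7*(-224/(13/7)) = 10976/13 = 844.31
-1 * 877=-877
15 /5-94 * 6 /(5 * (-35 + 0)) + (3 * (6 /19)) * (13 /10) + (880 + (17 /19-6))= 2933811 /3325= 882.35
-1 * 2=-2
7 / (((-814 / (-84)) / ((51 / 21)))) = 714 / 407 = 1.75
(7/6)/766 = 7/4596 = 0.00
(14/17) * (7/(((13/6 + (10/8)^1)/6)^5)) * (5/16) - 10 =39561298310/1969555417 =20.09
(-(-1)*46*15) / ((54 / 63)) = 805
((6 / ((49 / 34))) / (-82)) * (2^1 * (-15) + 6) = 2448 / 2009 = 1.22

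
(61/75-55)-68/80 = -16511/300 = -55.04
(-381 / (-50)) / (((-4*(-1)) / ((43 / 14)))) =16383 / 2800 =5.85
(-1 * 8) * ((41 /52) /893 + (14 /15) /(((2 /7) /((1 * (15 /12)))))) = -1137928 /34827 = -32.67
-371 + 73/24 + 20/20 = -8807/24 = -366.96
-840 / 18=-140 / 3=-46.67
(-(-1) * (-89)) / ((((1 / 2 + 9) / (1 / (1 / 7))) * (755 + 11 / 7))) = -4361 / 50312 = -0.09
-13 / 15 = -0.87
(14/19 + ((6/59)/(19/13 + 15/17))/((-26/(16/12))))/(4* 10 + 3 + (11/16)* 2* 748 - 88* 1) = 426576/571096813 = 0.00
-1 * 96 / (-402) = 16 / 67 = 0.24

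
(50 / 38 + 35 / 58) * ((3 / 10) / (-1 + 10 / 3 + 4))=3807 / 41876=0.09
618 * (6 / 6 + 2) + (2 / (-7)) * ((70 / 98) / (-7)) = 635932 / 343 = 1854.03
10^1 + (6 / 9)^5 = 2462 / 243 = 10.13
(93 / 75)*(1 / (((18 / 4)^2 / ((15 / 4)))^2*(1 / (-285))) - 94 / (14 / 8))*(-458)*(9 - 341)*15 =-509050491848 / 2835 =-179559256.38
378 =378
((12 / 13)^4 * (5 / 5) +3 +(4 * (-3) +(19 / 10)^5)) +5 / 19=908963207241 / 54265900000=16.75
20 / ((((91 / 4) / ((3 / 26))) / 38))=4560 / 1183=3.85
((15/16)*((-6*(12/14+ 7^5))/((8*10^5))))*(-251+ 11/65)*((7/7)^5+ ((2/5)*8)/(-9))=695364581/36400000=19.10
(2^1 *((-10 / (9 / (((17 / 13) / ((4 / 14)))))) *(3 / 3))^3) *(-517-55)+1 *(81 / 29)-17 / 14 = 7525999065841 / 50019606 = 150460.98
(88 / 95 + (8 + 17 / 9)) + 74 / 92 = 456997 / 39330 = 11.62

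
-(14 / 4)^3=-42.88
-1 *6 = -6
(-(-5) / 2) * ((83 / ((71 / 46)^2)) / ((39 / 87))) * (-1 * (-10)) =1943.00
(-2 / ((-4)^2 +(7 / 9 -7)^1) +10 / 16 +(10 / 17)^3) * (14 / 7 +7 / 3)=1169051 / 432344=2.70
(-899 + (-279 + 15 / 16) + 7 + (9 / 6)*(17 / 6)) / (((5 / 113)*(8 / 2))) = -2107789 / 320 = -6586.84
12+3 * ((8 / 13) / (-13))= 2004 / 169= 11.86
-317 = -317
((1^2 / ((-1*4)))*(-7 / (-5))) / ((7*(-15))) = 1 / 300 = 0.00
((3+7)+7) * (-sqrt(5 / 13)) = -17 * sqrt(65) / 13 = -10.54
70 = 70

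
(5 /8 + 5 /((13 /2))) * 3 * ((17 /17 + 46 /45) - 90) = -114811 /312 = -367.98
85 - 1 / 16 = 1359 / 16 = 84.94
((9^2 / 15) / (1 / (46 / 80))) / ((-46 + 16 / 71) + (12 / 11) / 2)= -485001 / 7064800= -0.07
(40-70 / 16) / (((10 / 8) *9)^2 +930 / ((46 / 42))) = 874 / 23937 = 0.04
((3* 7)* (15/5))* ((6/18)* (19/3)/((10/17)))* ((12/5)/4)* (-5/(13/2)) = -6783/65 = -104.35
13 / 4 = 3.25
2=2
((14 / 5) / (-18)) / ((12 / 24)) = -14 / 45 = -0.31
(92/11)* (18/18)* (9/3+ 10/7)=2852/77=37.04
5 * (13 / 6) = 65 / 6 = 10.83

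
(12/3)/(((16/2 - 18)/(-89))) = 178/5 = 35.60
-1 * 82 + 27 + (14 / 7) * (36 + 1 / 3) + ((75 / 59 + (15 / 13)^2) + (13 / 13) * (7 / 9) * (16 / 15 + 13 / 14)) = 58746019 / 2692170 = 21.82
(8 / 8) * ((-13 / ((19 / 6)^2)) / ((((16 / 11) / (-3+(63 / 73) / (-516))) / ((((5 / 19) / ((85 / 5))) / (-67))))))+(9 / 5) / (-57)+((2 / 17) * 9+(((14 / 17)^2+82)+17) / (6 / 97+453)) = 96167928036346817 / 77141909320337520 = 1.25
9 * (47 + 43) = 810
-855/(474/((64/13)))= -8.88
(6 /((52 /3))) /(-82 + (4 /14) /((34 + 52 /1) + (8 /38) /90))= -1158129 /274336777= -0.00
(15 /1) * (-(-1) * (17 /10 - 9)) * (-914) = 100083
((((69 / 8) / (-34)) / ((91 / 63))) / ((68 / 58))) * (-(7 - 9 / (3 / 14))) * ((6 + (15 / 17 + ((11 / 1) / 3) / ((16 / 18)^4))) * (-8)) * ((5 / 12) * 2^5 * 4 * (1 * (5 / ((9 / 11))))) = 5702139394875 / 32700928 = 174372.40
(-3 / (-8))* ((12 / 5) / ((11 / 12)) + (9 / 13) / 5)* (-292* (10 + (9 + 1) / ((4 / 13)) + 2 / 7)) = -258557751 / 20020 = -12914.97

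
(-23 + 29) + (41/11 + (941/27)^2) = 9818294/8019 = 1224.38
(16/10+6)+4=58/5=11.60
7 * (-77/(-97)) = 539/97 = 5.56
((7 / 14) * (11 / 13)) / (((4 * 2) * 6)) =11 / 1248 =0.01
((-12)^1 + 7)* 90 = -450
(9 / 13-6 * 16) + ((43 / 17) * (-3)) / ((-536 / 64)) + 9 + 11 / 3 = -3630749 / 44421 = -81.73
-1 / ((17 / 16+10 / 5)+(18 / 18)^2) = -16 / 65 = -0.25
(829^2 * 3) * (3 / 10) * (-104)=-321628788 / 5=-64325757.60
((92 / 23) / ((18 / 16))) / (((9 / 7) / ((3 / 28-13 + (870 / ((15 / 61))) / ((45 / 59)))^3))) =198005535657267845291 / 723350250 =273733970033.56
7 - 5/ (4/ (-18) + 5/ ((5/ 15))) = 886/ 133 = 6.66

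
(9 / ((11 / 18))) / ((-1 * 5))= -162 / 55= -2.95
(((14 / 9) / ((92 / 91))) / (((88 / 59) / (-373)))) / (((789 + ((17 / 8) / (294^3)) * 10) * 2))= -4947773048673 / 20290815755617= -0.24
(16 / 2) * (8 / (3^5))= 64 / 243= 0.26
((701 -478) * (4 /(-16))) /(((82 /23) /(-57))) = 292353 /328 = 891.32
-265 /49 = -5.41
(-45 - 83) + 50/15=-374/3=-124.67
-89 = -89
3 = 3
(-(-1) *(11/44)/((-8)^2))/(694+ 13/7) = 7/1246976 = 0.00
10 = 10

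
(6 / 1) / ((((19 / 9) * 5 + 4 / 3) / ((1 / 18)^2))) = 0.00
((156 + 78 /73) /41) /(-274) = -5733 /410041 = -0.01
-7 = -7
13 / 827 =0.02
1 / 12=0.08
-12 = -12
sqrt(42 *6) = 6 *sqrt(7) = 15.87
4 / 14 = 2 / 7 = 0.29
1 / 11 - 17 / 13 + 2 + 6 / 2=541 / 143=3.78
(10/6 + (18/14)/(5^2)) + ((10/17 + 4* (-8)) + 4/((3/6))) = -193616/8925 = -21.69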